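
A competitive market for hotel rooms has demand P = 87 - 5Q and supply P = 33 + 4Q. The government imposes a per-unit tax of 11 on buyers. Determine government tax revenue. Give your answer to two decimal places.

Without the tax, 87 - 5Q = 33 + 4Q so Q* = 6 and P* = 57.
With the tax, buyers' net willingness to pay falls by 11: (87 - 11) - 5Q = 33 + 4Q, so Q_t = 4.7778. Buyers pay P_b = 63.1111; sellers receive P_s = P_b - 11 = 52.1111.
Tax revenue = t x Q_t = 11 x 4.7778 = 52.5556.

52.56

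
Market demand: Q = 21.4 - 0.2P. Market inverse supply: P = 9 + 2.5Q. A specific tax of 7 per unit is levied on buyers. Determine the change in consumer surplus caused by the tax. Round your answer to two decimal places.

Rewriting demand in inverse form: P = 107 - 5Q.
Without the tax, 107 - 5Q = 9 + 2.5Q so Q* = 13.0667 and P* = 41.6667.
A tax on buyers shifts demand down by 7: (107 - 7) - 5Q = 9 + 2.5Q, so Q_t = 12.1333. Buyers pay P_b = 46.3333; sellers receive P_s = P_b - 7 = 39.3333.
Consumers lose the trapezoid between P* and P_b out to Q_t plus the triangle from Q_t to Q*: change in CS = 368.0444 - 426.8444 = -58.8.

-58.80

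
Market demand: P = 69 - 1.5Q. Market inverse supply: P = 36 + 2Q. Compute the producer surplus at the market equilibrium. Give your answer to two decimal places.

Equilibrium: 69 - 1.5Q = 36 + 2Q, so Q* = 9.4286 and P* = 54.8571.
PS is the area between P* and the supply curve from 0 to Q*: (1/2)(9.4286)(18.8571) = 88.898.

88.90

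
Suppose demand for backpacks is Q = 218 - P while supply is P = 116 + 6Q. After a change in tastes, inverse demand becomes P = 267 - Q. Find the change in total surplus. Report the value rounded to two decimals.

885.50

Rewriting demand in inverse form: P = 218 - Q.
Initial equilibrium: Q_0 = 14.5714, P_0 = 203.4286; CS_0 = (1/2)(14.5714)(14.5714) = 106.1633, PS_0 = (1/2)(14.5714)(87.4286) = 636.9796.
New equilibrium: 267 - Q = 116 + 6Q gives Q_1 = 21.5714, P_1 = 245.4286; CS_1 = 232.6633, PS_1 = 1395.9796.
Change in total surplus = (232.6633 + 1395.9796) - (106.1633 + 636.9796) = 885.5.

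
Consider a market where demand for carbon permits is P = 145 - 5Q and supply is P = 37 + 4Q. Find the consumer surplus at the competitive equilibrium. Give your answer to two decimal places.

360.00

Setting demand equal to supply, 108 = 9Q, so Q* = 12 and P* = 85.
Consumer surplus is the triangle under demand above P*: (1/2)(12)(145 - 85) = (1/2)(12)(60) = 360.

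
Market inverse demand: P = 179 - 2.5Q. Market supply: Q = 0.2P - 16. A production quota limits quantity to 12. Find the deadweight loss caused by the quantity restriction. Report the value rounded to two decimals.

5.40

Rewriting supply in inverse form: P = 80 + 5Q.
Without the quota, 179 - 2.5Q = 80 + 5Q gives Q* = 13.2.
At Q = 12 the demand price is 179 - 2.5(12) = 149 and the supply price is 80 + 5(12) = 140.
DWL = (1/2)(gap between curves at 12) x (Q* - 12) = (1/2)(9)(1.2) = 5.4.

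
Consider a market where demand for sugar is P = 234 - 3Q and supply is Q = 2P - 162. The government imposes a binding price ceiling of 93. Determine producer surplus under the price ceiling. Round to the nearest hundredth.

144.00

Rewriting supply in inverse form: P = 81 + 0.5Q.
Free-market equilibrium: 234 - 3Q = 81 + 0.5Q gives Q* = 43.7143, P* = 102.8571.
At P = 93, sellers supply (93 - 81)/0.5 = 24 while buyers want more, so the quantity traded is 24 at price 93.
PS is the triangle above supply below 93: (1/2)(24)(93 - 81) = 144.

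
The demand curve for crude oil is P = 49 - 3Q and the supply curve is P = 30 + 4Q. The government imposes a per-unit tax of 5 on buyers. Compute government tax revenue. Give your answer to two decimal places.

10.00

Pre-tax equilibrium: 49 - 3Q = 30 + 4Q gives Q* = 2.7143, P* = 40.8571.
A tax on buyers shifts demand down by 5: (49 - 5) - 3Q = 30 + 4Q, so Q_t = 2. Buyers pay P_b = 43; sellers receive P_s = P_b - 5 = 38.
Tax revenue = t x Q_t = 5 x 2 = 10.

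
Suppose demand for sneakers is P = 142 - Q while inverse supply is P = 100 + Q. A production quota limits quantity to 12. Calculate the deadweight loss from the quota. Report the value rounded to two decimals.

Without the quota, 142 - Q = 100 + Q gives Q* = 21.
At Q = 12 the demand price is 142 - (12) = 130 and the supply price is 100 + (12) = 112.
Deadweight loss is the triangle between the curves from 12 to 21: (1/2)(130 - 112)(21 - 12) = 81.

81.00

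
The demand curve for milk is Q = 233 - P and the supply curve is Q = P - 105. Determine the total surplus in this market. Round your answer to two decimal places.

Rewriting demand in inverse form: P = 233 - Q.
Rewriting supply in inverse form: P = 105 + Q.
Set 233 - Q = 105 + Q, which gives 128 = 2Q, so Q* = 64 and P* = 233 - (64) = 169.
CS = (1/2)(64)(64) = 2048 and PS = (1/2)(64)(64) = 2048, so total surplus = 4096.

4096.00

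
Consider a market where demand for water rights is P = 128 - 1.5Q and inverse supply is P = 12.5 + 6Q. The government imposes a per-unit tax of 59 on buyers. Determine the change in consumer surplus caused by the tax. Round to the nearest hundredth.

-135.31

Without the tax, 128 - 1.5Q = 12.5 + 6Q so Q* = 15.4 and P* = 104.9.
A tax on buyers shifts demand down by 59: (128 - 59) - 1.5Q = 12.5 + 6Q, so Q_t = 7.5333. Buyers pay P_b = 116.7; sellers receive P_s = P_b - 59 = 57.7.
Consumers lose the trapezoid between P* and P_b out to Q_t plus the triangle from Q_t to Q*: change in CS = 42.5633 - 177.87 = -135.3067.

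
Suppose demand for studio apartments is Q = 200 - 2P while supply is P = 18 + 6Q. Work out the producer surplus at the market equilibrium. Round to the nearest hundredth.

Rewriting demand in inverse form: P = 100 - 0.5Q.
Equilibrium: 100 - 0.5Q = 18 + 6Q, so Q* = 12.6154 and P* = 93.6923.
Producer surplus is the triangle above supply below P*: (1/2)(12.6154)(93.6923 - 18) = (1/2)(12.6154)(75.6923) = 477.4438.

477.44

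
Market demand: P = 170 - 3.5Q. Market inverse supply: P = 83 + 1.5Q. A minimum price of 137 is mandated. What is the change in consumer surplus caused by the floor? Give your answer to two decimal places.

-374.26

Without the control, 170 - 3.5Q = 83 + 1.5Q so Q* = 17.4 and P* = 109.1.
At P = 137, buyers demand (170 - 137)/3.5 = 9.4286 while sellers would supply more, so the quantity traded is 9.4286 at price 137.
CS goes from (1/2)(17.4)(60.9) = 529.83 to 155.5714 (computed as (170 - 137)(9.4286) - (1/2)(3.5)(9.4286)^2), a change of -374.2586.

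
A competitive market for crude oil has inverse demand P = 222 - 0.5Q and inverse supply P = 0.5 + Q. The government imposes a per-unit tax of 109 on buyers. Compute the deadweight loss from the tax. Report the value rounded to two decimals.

Without the tax, 222 - 0.5Q = 0.5 + Q so Q* = 147.6667 and P* = 148.1667.
A tax on buyers shifts demand down by 109: (222 - 109) - 0.5Q = 0.5 + Q, so Q_t = 75. Buyers pay P_b = 184.5; sellers receive P_s = P_b - 109 = 75.5.
Deadweight loss is the triangle between the curves from Q_t to Q*: (1/2)(147.6667 - 75)(109) = 3960.3333.

3960.33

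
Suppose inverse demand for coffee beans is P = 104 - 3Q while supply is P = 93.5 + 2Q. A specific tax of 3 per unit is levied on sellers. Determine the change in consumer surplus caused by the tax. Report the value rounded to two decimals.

Pre-tax equilibrium: 104 - 3Q = 93.5 + 2Q gives Q* = 2.1, P* = 97.7.
A tax on sellers shifts supply up by 3: 104 - 3Q = 93.5 + 2Q + 3, so Q_t = 1.5. Buyers pay P_b = 99.5; sellers receive P_s = P_b - 3 = 96.5.
CS falls from (1/2)(2.1)(6.3) = 6.615 to (1/2)(1.5)(4.5) = 3.375, a change of -3.24.

-3.24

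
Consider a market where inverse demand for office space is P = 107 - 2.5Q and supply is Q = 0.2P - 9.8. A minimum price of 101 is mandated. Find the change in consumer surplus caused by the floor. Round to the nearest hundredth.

-67.56

Rewriting supply in inverse form: P = 49 + 5Q.
Free-market equilibrium: 107 - 2.5Q = 49 + 5Q gives Q* = 7.7333, P* = 87.6667.
At the floor price 101, quantity demanded is (107 - 101)/2.5 = 2.4; demand is the short side, so Q = 2.4 trades at P = 101.
CS goes from (1/2)(7.7333)(19.3333) = 74.7556 to 7.2 (computed as (107 - 101)(2.4) - (1/2)(2.5)(2.4)^2), a change of -67.5556.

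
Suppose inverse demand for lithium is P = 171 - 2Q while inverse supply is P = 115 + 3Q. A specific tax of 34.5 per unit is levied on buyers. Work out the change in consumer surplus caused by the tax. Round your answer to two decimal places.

Pre-tax equilibrium: 171 - 2Q = 115 + 3Q gives Q* = 11.2, P* = 148.6.
A tax on buyers shifts demand down by 34.5: (171 - 34.5) - 2Q = 115 + 3Q, so Q_t = 4.3. Buyers pay P_b = 162.4; sellers receive P_s = P_b - 34.5 = 127.9.
CS falls from (1/2)(11.2)(22.4) = 125.44 to (1/2)(4.3)(8.6) = 18.49, a change of -106.95.

-106.95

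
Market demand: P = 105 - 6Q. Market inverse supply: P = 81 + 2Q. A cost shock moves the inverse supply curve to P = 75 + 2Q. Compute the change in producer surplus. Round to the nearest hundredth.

5.06

Initial equilibrium: Q_0 = 3, P_0 = 87; CS_0 = (1/2)(3)(18) = 27, PS_0 = (1/2)(3)(6) = 9.
New equilibrium: 105 - 6Q = 75 + 2Q gives Q_1 = 3.75, P_1 = 82.5; CS_1 = 42.1875, PS_1 = 14.0625.
Change in producer surplus = 14.0625 - 9 = 5.0625.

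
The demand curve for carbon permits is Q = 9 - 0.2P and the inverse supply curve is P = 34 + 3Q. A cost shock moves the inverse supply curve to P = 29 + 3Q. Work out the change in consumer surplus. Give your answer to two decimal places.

5.27

Rewriting demand in inverse form: P = 45 - 5Q.
Initial equilibrium: Q_0 = 1.375, P_0 = 38.125; CS_0 = (1/2)(1.375)(6.875) = 4.7266, PS_0 = (1/2)(1.375)(4.125) = 2.8359.
New equilibrium: 45 - 5Q = 29 + 3Q gives Q_1 = 2, P_1 = 35; CS_1 = 10, PS_1 = 6.
Change in consumer surplus = 10 - 4.7266 = 5.2734.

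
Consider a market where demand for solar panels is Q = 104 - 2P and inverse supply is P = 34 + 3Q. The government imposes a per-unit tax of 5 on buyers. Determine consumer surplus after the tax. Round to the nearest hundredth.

3.45

Rewriting demand in inverse form: P = 52 - 0.5Q.
Without the tax, 52 - 0.5Q = 34 + 3Q so Q* = 5.1429 and P* = 49.4286.
With the tax, buyers' net willingness to pay falls by 5: (52 - 5) - 0.5Q = 34 + 3Q, so Q_t = 3.7143. Buyers pay P_b = 50.1429; sellers receive P_s = P_b - 5 = 45.1429.
Consumer surplus is the triangle under demand above P_b: (1/2)(3.7143)(52 - 50.1429) = 3.449.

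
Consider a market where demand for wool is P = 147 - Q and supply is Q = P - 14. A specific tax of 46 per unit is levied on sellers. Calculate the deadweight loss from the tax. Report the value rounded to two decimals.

Rewriting supply in inverse form: P = 14 + Q.
Without the tax, 147 - Q = 14 + Q so Q* = 66.5 and P* = 80.5.
A tax on sellers shifts supply up by 46: 147 - Q = 14 + Q + 46, so Q_t = 43.5. Buyers pay P_b = 103.5; sellers receive P_s = P_b - 46 = 57.5.
The welfare triangle lost has base Q* - Q_t = 23 and height t = 46, so DWL = (1/2)(23)(46) = 529.

529.00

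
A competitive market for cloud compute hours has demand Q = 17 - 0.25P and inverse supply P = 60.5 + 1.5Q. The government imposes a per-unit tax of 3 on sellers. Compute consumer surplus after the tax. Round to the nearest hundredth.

Rewriting demand in inverse form: P = 68 - 4Q.
Pre-tax equilibrium: 68 - 4Q = 60.5 + 1.5Q gives Q* = 1.3636, P* = 62.5455.
With the tax, sellers need 3 more per unit: 68 - 4Q = 60.5 + 1.5Q + 3, so Q_t = 0.8182. Buyers pay P_b = 64.7273; sellers receive P_s = P_b - 3 = 61.7273.
Consumer surplus is the triangle under demand above P_b: (1/2)(0.8182)(68 - 64.7273) = 1.3388.

1.34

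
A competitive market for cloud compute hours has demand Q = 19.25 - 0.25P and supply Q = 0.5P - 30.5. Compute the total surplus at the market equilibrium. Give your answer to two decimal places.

21.33

Rewriting demand in inverse form: P = 77 - 4Q.
Rewriting supply in inverse form: P = 61 + 2Q.
Set 77 - 4Q = 61 + 2Q, which gives 16 = 6Q, so Q* = 2.6667 and P* = 77 - 4(2.6667) = 66.3333.
CS = (1/2)(2.6667)(10.6667) = 14.2222 and PS = (1/2)(2.6667)(5.3333) = 7.1111, so total surplus = 21.3333.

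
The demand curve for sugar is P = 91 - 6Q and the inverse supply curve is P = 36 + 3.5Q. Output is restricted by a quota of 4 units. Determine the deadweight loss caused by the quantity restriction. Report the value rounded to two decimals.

Unrestricted equilibrium: Q* = (91 - 36)/(6 + 3.5) = 5.7895.
At Q = 4 the demand price is 91 - 6(4) = 67 and the supply price is 36 + 3.5(4) = 50.
Deadweight loss is the triangle between the curves from 4 to 5.7895: (1/2)(67 - 50)(5.7895 - 4) = 15.2105.

15.21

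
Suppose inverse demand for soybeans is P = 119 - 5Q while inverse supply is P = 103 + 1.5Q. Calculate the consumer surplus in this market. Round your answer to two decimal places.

Equilibrium: 119 - 5Q = 103 + 1.5Q, so Q* = 2.4615 and P* = 106.6923.
Consumer surplus is the triangle under demand above P*: (1/2)(2.4615)(119 - 106.6923) = (1/2)(2.4615)(12.3077) = 15.1479.

15.15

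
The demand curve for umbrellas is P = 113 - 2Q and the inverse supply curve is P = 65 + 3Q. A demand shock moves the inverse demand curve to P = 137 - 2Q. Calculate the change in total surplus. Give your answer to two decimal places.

288.00

Initial equilibrium: Q_0 = 9.6, P_0 = 93.8; CS_0 = (1/2)(9.6)(19.2) = 92.16, PS_0 = (1/2)(9.6)(28.8) = 138.24.
New equilibrium: 137 - 2Q = 65 + 3Q gives Q_1 = 14.4, P_1 = 108.2; CS_1 = 207.36, PS_1 = 311.04.
Change in total surplus = (207.36 + 311.04) - (92.16 + 138.24) = 288.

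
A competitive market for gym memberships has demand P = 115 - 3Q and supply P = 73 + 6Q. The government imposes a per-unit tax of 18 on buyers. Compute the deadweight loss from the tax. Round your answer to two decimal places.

Pre-tax equilibrium: 115 - 3Q = 73 + 6Q gives Q* = 4.6667, P* = 101.
A tax on buyers shifts demand down by 18: (115 - 18) - 3Q = 73 + 6Q, so Q_t = 2.6667. Buyers pay P_b = 107; sellers receive P_s = P_b - 18 = 89.
The welfare triangle lost has base Q* - Q_t = 2 and height t = 18, so DWL = (1/2)(2)(18) = 18.

18.00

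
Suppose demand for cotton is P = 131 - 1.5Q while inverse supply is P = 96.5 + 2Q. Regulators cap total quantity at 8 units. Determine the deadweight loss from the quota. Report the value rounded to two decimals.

Unrestricted equilibrium: Q* = (131 - 96.5)/(1.5 + 2) = 9.8571.
At Q = 8 the demand price is 131 - 1.5(8) = 119 and the supply price is 96.5 + 2(8) = 112.5.
Deadweight loss is the triangle between the curves from 8 to 9.8571: (1/2)(119 - 112.5)(9.8571 - 8) = 6.0357.

6.04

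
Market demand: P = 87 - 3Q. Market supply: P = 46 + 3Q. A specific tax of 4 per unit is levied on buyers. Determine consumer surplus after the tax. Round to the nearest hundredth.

57.04

Pre-tax equilibrium: 87 - 3Q = 46 + 3Q gives Q* = 6.8333, P* = 66.5.
A tax on buyers shifts demand down by 4: (87 - 4) - 3Q = 46 + 3Q, so Q_t = 6.1667. Buyers pay P_b = 68.5; sellers receive P_s = P_b - 4 = 64.5.
CS = (1/2)(Q_t)(87 - P_b) = (1/2)(6.1667)(18.5) = 57.0417.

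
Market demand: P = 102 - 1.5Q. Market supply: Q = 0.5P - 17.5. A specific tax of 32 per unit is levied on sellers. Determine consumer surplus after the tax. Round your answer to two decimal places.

Rewriting supply in inverse form: P = 35 + 2Q.
Without the tax, 102 - 1.5Q = 35 + 2Q so Q* = 19.1429 and P* = 73.2857.
With the tax, sellers need 32 more per unit: 102 - 1.5Q = 35 + 2Q + 32, so Q_t = 10. Buyers pay P_b = 87; sellers receive P_s = P_b - 32 = 55.
Consumer surplus is the triangle under demand above P_b: (1/2)(10)(102 - 87) = 75.

75.00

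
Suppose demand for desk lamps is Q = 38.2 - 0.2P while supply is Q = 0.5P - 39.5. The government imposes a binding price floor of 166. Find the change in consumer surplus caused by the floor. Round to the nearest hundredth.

Rewriting demand in inverse form: P = 191 - 5Q.
Rewriting supply in inverse form: P = 79 + 2Q.
Free-market equilibrium: 191 - 5Q = 79 + 2Q gives Q* = 16, P* = 111.
At P = 166, buyers demand (191 - 166)/5 = 5 while sellers would supply more, so the quantity traded is 5 at price 166.
CS goes from (1/2)(16)(80) = 640 to 62.5 (computed as (191 - 166)(5) - (1/2)(5)(5)^2), a change of -577.5.

-577.50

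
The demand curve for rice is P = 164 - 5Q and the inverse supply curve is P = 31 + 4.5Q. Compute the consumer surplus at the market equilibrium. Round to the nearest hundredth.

490.00

Set 164 - 5Q = 31 + 4.5Q, which gives 133 = 9.5Q, so Q* = 14 and P* = 164 - 5(14) = 94.
Consumer surplus is the triangle under demand above P*: (1/2)(14)(164 - 94) = (1/2)(14)(70) = 490.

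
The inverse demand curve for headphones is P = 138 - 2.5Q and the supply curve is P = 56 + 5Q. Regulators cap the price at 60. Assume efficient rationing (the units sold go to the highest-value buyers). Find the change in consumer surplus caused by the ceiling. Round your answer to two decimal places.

Without the control, 138 - 2.5Q = 56 + 5Q so Q* = 10.9333 and P* = 110.6667.
At the ceiling price 60, quantity supplied is (60 - 56)/5 = 0.8; supply is the short side, so Q = 0.8 trades at P = 60.
CS goes from (1/2)(10.9333)(27.3333) = 149.4222 to 61.6 (computed as (138 - 60)(0.8) - (1/2)(2.5)(0.8)^2), a change of -87.8222.

-87.82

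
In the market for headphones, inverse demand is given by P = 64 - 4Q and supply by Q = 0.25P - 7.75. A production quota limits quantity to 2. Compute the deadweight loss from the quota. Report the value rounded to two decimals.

Rewriting supply in inverse form: P = 31 + 4Q.
Unrestricted equilibrium: Q* = (64 - 31)/(4 + 4) = 4.125.
At Q = 2 the demand price is 64 - 4(2) = 56 and the supply price is 31 + 4(2) = 39.
DWL = (1/2)(gap between curves at 2) x (Q* - 2) = (1/2)(17)(2.125) = 18.0625.

18.06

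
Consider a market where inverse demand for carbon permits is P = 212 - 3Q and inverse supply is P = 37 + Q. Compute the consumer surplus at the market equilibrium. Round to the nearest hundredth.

Setting demand equal to supply, 175 = 4Q, so Q* = 43.75 and P* = 80.75.
The demand choke price is 212, so CS = (1/2)(Q*)(212 - P*) = (1/2)(43.75)(131.25) = 2871.0938.

2871.09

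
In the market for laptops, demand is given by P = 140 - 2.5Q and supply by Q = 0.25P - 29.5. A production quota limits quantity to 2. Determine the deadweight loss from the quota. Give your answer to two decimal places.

Rewriting supply in inverse form: P = 118 + 4Q.
Unrestricted equilibrium: Q* = (140 - 118)/(2.5 + 4) = 3.3846.
At Q = 2 the demand price is 140 - 2.5(2) = 135 and the supply price is 118 + 4(2) = 126.
Deadweight loss is the triangle between the curves from 2 to 3.3846: (1/2)(135 - 126)(3.3846 - 2) = 6.2308.

6.23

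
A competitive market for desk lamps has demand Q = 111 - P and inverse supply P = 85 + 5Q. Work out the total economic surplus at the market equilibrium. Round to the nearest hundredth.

56.33

Rewriting demand in inverse form: P = 111 - Q.
Set 111 - Q = 85 + 5Q, which gives 26 = 6Q, so Q* = 4.3333 and P* = 111 - (4.3333) = 106.6667.
CS = (1/2)(4.3333)(4.3333) = 9.3889 and PS = (1/2)(4.3333)(21.6667) = 46.9444, so total surplus = 56.3333.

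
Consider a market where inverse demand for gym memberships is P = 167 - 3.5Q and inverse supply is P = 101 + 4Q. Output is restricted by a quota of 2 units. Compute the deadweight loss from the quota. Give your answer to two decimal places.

173.40

Without the quota, 167 - 3.5Q = 101 + 4Q gives Q* = 8.8.
At Q = 2 the demand price is 167 - 3.5(2) = 160 and the supply price is 101 + 4(2) = 109.
DWL = (1/2)(gap between curves at 2) x (Q* - 2) = (1/2)(51)(6.8) = 173.4.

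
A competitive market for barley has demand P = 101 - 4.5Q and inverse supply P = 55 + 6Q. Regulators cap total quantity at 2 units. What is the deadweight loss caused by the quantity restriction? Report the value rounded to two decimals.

Unrestricted equilibrium: Q* = (101 - 55)/(4.5 + 6) = 4.381.
At Q = 2 the demand price is 101 - 4.5(2) = 92 and the supply price is 55 + 6(2) = 67.
DWL = (1/2)(gap between curves at 2) x (Q* - 2) = (1/2)(25)(2.381) = 29.7619.

29.76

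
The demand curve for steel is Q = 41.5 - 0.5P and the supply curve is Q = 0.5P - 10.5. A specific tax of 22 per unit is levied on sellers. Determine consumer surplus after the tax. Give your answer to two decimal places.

100.00

Rewriting demand in inverse form: P = 83 - 2Q.
Rewriting supply in inverse form: P = 21 + 2Q.
Without the tax, 83 - 2Q = 21 + 2Q so Q* = 15.5 and P* = 52.
With the tax, sellers need 22 more per unit: 83 - 2Q = 21 + 2Q + 22, so Q_t = 10. Buyers pay P_b = 63; sellers receive P_s = P_b - 22 = 41.
Consumer surplus is the triangle under demand above P_b: (1/2)(10)(83 - 63) = 100.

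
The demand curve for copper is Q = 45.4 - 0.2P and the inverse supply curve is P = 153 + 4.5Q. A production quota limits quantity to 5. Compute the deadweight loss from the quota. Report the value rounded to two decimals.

Rewriting demand in inverse form: P = 227 - 5Q.
Without the quota, 227 - 5Q = 153 + 4.5Q gives Q* = 7.7895.
At Q = 5 the demand price is 227 - 5(5) = 202 and the supply price is 153 + 4.5(5) = 175.5.
DWL = (1/2)(gap between curves at 5) x (Q* - 5) = (1/2)(26.5)(2.7895) = 36.9605.

36.96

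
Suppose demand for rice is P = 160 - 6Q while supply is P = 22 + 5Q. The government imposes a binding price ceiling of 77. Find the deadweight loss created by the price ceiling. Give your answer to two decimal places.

Free-market equilibrium: 160 - 6Q = 22 + 5Q gives Q* = 12.5455, P* = 84.7273.
At P = 77, sellers supply (77 - 22)/5 = 11 while buyers want more, so the quantity traded is 11 at price 77.
The lost-trades triangle has base Q* - 11 = 1.5455 and height equal to the gap between the curves at Q = 11, which is 94 - 77 = 17. DWL = (1/2)(1.5455)(17) = 13.1364.

13.14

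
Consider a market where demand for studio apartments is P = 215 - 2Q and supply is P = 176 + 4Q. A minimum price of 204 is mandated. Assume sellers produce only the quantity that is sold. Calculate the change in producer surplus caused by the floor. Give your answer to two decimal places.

9.00

Without the control, 215 - 2Q = 176 + 4Q so Q* = 6.5 and P* = 202.
At the floor price 204, quantity demanded is (215 - 204)/2 = 5.5; demand is the short side, so Q = 5.5 trades at P = 204.
PS goes from (1/2)(6.5)(26) = 84.5 to 93.5 (computed as (204 - 176)(5.5) - (1/2)(4)(5.5)^2), a change of 9.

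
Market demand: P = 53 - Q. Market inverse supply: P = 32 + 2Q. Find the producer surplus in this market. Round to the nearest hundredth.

Setting demand equal to supply, 21 = 3Q, so Q* = 7 and P* = 46.
PS is the area between P* and the supply curve from 0 to Q*: (1/2)(7)(14) = 49.

49.00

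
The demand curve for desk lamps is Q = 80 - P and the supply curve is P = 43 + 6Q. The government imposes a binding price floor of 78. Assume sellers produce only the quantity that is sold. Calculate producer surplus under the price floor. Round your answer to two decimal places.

58.00

Rewriting demand in inverse form: P = 80 - Q.
Free-market equilibrium: 80 - Q = 43 + 6Q gives Q* = 5.2857, P* = 74.7143.
At the floor price 78, quantity demanded is (80 - 78)/1 = 2; demand is the short side, so Q = 2 trades at P = 78.
The supply price at Q = 2 is 55. PS is the trapezoid between 78 and supply over [0, 2]: (1/2)[(78 - 43) + (78 - 55)](2) = 58.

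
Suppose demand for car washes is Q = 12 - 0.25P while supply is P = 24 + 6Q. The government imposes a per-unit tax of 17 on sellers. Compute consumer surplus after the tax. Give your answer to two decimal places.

0.98

Rewriting demand in inverse form: P = 48 - 4Q.
Pre-tax equilibrium: 48 - 4Q = 24 + 6Q gives Q* = 2.4, P* = 38.4.
With the tax, sellers need 17 more per unit: 48 - 4Q = 24 + 6Q + 17, so Q_t = 0.7. Buyers pay P_b = 45.2; sellers receive P_s = P_b - 17 = 28.2.
CS = (1/2)(Q_t)(48 - P_b) = (1/2)(0.7)(2.8) = 0.98.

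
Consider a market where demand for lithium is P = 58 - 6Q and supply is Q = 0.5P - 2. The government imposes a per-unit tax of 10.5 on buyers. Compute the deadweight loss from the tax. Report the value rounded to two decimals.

6.89

Rewriting supply in inverse form: P = 4 + 2Q.
Pre-tax equilibrium: 58 - 6Q = 4 + 2Q gives Q* = 6.75, P* = 17.5.
With the tax, buyers' net willingness to pay falls by 10.5: (58 - 10.5) - 6Q = 4 + 2Q, so Q_t = 5.4375. Buyers pay P_b = 25.375; sellers receive P_s = P_b - 10.5 = 14.875.
Deadweight loss is the triangle between the curves from Q_t to Q*: (1/2)(6.75 - 5.4375)(10.5) = 6.8906.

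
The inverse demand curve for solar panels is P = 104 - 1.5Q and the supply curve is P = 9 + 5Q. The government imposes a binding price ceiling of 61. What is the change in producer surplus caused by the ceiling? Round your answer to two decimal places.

-263.62

Without the control, 104 - 1.5Q = 9 + 5Q so Q* = 14.6154 and P* = 82.0769.
At P = 61, sellers supply (61 - 9)/5 = 10.4 while buyers want more, so the quantity traded is 10.4 at price 61.
PS goes from (1/2)(14.6154)(73.0769) = 534.0237 to 270.4 (computed as (61 - 9)(10.4) - (1/2)(5)(10.4)^2), a change of -263.6237.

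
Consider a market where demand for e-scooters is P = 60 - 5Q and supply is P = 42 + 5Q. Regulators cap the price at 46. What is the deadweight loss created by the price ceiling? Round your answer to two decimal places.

5.00

Free-market equilibrium: 60 - 5Q = 42 + 5Q gives Q* = 1.8, P* = 51.
At P = 46, sellers supply (46 - 42)/5 = 0.8 while buyers want more, so the quantity traded is 0.8 at price 46.
At Q = 0.8 the demand price is 56 and the supply price is 46. Deadweight loss is the triangle between the curves from 0.8 to 1.8: (1/2)(56 - 46)(1.8 - 0.8) = 5.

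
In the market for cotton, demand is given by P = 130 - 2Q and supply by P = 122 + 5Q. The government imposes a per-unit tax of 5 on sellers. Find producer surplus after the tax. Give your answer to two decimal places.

0.46

Pre-tax equilibrium: 130 - 2Q = 122 + 5Q gives Q* = 1.1429, P* = 127.7143.
A tax on sellers shifts supply up by 5: 130 - 2Q = 122 + 5Q + 5, so Q_t = 0.4286. Buyers pay P_b = 129.1429; sellers receive P_s = P_b - 5 = 124.1429.
Producer surplus is the triangle above supply below P_s: (1/2)(0.4286)(124.1429 - 122) = 0.4592.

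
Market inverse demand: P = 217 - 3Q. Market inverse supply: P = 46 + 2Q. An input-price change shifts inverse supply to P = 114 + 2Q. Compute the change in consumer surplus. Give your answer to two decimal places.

-1117.92

Initial equilibrium: Q_0 = 34.2, P_0 = 114.4; CS_0 = (1/2)(34.2)(102.6) = 1754.46, PS_0 = (1/2)(34.2)(68.4) = 1169.64.
New equilibrium: 217 - 3Q = 114 + 2Q gives Q_1 = 20.6, P_1 = 155.2; CS_1 = 636.54, PS_1 = 424.36.
Change in consumer surplus = 636.54 - 1754.46 = -1117.92.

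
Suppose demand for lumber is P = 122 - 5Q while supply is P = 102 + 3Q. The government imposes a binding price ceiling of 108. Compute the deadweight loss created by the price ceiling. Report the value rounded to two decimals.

Without the control, 122 - 5Q = 102 + 3Q so Q* = 2.5 and P* = 109.5.
At P = 108, sellers supply (108 - 102)/3 = 2 while buyers want more, so the quantity traded is 2 at price 108.
The lost-trades triangle has base Q* - 2 = 0.5 and height equal to the gap between the curves at Q = 2, which is 112 - 108 = 4. DWL = (1/2)(0.5)(4) = 1.

1.00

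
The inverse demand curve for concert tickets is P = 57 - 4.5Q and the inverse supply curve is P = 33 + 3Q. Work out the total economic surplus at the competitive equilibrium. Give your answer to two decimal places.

38.40

Setting demand equal to supply, 24 = 7.5Q, so Q* = 3.2 and P* = 42.6.
CS = (1/2)(3.2)(14.4) = 23.04 and PS = (1/2)(3.2)(9.6) = 15.36, so total surplus = 38.4.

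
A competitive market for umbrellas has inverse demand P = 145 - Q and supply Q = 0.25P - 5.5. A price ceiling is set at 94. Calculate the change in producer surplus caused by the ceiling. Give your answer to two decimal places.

Rewriting supply in inverse form: P = 22 + 4Q.
Free-market equilibrium: 145 - Q = 22 + 4Q gives Q* = 24.6, P* = 120.4.
At the ceiling price 94, quantity supplied is (94 - 22)/4 = 18; supply is the short side, so Q = 18 trades at P = 94.
PS goes from (1/2)(24.6)(98.4) = 1210.32 to 648 (computed as (94 - 22)(18) - (1/2)(4)(18)^2), a change of -562.32.

-562.32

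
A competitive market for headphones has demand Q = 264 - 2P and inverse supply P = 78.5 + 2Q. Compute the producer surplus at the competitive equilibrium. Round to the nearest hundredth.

Rewriting demand in inverse form: P = 132 - 0.5Q.
Set 132 - 0.5Q = 78.5 + 2Q, which gives 53.5 = 2.5Q, so Q* = 21.4 and P* = 132 - 0.5(21.4) = 121.3.
PS is the area between P* and the supply curve from 0 to Q*: (1/2)(21.4)(42.8) = 457.96.

457.96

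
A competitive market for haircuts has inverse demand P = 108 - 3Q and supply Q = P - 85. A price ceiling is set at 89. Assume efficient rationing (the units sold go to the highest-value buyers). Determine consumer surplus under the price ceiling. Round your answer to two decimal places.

52.00

Rewriting supply in inverse form: P = 85 + Q.
Free-market equilibrium: 108 - 3Q = 85 + Q gives Q* = 5.75, P* = 90.75.
At P = 89, sellers supply (89 - 85)/1 = 4 while buyers want more, so the quantity traded is 4 at price 89.
The demand price at Q = 4 is 96. CS is the trapezoid between demand and 89 over [0, 4]: (1/2)[(108 - 89) + (96 - 89)](4) = 52.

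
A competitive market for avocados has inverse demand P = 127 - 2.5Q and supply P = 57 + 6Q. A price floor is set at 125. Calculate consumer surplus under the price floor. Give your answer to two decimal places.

0.80

Without the control, 127 - 2.5Q = 57 + 6Q so Q* = 8.2353 and P* = 106.4118.
At the floor price 125, quantity demanded is (127 - 125)/2.5 = 0.8; demand is the short side, so Q = 0.8 trades at P = 125.
CS is the triangle under demand above 125: (1/2)(0.8)(127 - 125) = 0.8.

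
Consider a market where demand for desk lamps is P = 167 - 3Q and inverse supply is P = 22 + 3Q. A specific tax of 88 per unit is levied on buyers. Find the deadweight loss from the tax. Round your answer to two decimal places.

645.33

Without the tax, 167 - 3Q = 22 + 3Q so Q* = 24.1667 and P* = 94.5.
With the tax, buyers' net willingness to pay falls by 88: (167 - 88) - 3Q = 22 + 3Q, so Q_t = 9.5. Buyers pay P_b = 138.5; sellers receive P_s = P_b - 88 = 50.5.
The welfare triangle lost has base Q* - Q_t = 14.6667 and height t = 88, so DWL = (1/2)(14.6667)(88) = 645.3333.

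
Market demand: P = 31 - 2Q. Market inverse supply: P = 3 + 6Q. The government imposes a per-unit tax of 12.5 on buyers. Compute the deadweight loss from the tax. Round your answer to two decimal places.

Without the tax, 31 - 2Q = 3 + 6Q so Q* = 3.5 and P* = 24.
With the tax, buyers' net willingness to pay falls by 12.5: (31 - 12.5) - 2Q = 3 + 6Q, so Q_t = 1.9375. Buyers pay P_b = 27.125; sellers receive P_s = P_b - 12.5 = 14.625.
The welfare triangle lost has base Q* - Q_t = 1.5625 and height t = 12.5, so DWL = (1/2)(1.5625)(12.5) = 9.7656.

9.77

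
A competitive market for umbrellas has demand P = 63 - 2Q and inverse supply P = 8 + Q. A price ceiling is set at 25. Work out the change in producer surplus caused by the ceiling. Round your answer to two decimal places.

-23.56

Free-market equilibrium: 63 - 2Q = 8 + Q gives Q* = 18.3333, P* = 26.3333.
At the ceiling price 25, quantity supplied is (25 - 8)/1 = 17; supply is the short side, so Q = 17 trades at P = 25.
PS goes from (1/2)(18.3333)(18.3333) = 168.0556 to 144.5 (computed as (25 - 8)(17) - (1/2)(1)(17)^2), a change of -23.5556.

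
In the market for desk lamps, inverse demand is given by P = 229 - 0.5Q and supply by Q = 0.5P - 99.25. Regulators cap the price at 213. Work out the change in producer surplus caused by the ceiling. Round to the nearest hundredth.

Rewriting supply in inverse form: P = 198.5 + 2Q.
Free-market equilibrium: 229 - 0.5Q = 198.5 + 2Q gives Q* = 12.2, P* = 222.9.
At the ceiling price 213, quantity supplied is (213 - 198.5)/2 = 7.25; supply is the short side, so Q = 7.25 trades at P = 213.
PS goes from (1/2)(12.2)(24.4) = 148.84 to 52.5625 (computed as (213 - 198.5)(7.25) - (1/2)(2)(7.25)^2), a change of -96.2775.

-96.28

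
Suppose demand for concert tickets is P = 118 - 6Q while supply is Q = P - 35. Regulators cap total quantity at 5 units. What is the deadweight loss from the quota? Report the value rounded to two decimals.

Rewriting supply in inverse form: P = 35 + Q.
Unrestricted equilibrium: Q* = (118 - 35)/(6 + 1) = 11.8571.
At Q = 5 the demand price is 118 - 6(5) = 88 and the supply price is 35 + (5) = 40.
Deadweight loss is the triangle between the curves from 5 to 11.8571: (1/2)(88 - 40)(11.8571 - 5) = 164.5714.

164.57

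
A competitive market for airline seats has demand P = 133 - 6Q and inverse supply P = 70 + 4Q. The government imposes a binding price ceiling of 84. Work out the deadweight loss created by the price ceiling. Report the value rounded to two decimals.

39.20

Free-market equilibrium: 133 - 6Q = 70 + 4Q gives Q* = 6.3, P* = 95.2.
At the ceiling price 84, quantity supplied is (84 - 70)/4 = 3.5; supply is the short side, so Q = 3.5 trades at P = 84.
The lost-trades triangle has base Q* - 3.5 = 2.8 and height equal to the gap between the curves at Q = 3.5, which is 112 - 84 = 28. DWL = (1/2)(2.8)(28) = 39.2.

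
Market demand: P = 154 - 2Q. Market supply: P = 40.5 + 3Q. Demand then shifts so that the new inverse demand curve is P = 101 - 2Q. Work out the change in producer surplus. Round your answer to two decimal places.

Initial equilibrium: Q_0 = 22.7, P_0 = 108.6; CS_0 = (1/2)(22.7)(45.4) = 515.29, PS_0 = (1/2)(22.7)(68.1) = 772.935.
New equilibrium: 101 - 2Q = 40.5 + 3Q gives Q_1 = 12.1, P_1 = 76.8; CS_1 = 146.41, PS_1 = 219.615.
Change in producer surplus = 219.615 - 772.935 = -553.32.

-553.32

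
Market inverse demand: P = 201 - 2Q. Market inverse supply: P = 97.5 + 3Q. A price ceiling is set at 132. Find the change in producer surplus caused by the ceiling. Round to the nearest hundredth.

-444.36

Without the control, 201 - 2Q = 97.5 + 3Q so Q* = 20.7 and P* = 159.6.
At P = 132, sellers supply (132 - 97.5)/3 = 11.5 while buyers want more, so the quantity traded is 11.5 at price 132.
PS goes from (1/2)(20.7)(62.1) = 642.735 to 198.375 (computed as (132 - 97.5)(11.5) - (1/2)(3)(11.5)^2), a change of -444.36.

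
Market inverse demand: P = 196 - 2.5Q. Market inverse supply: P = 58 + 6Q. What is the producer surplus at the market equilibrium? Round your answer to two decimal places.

790.75

Equilibrium: 196 - 2.5Q = 58 + 6Q, so Q* = 16.2353 and P* = 155.4118.
The supply curve's price intercept is 58, so PS = (1/2)(Q*)(P* - 58) = (1/2)(16.2353)(97.4118) = 790.7543.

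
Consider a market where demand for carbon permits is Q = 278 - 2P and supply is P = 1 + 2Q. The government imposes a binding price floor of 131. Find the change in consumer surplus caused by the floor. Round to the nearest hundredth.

-697.76

Rewriting demand in inverse form: P = 139 - 0.5Q.
Free-market equilibrium: 139 - 0.5Q = 1 + 2Q gives Q* = 55.2, P* = 111.4.
At P = 131, buyers demand (139 - 131)/0.5 = 16 while sellers would supply more, so the quantity traded is 16 at price 131.
CS goes from (1/2)(55.2)(27.6) = 761.76 to 64 (computed as (139 - 131)(16) - (1/2)(0.5)(16)^2), a change of -697.76.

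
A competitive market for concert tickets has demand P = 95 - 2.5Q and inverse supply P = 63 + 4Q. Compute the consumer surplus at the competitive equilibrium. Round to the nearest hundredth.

30.30

Setting demand equal to supply, 32 = 6.5Q, so Q* = 4.9231 and P* = 82.6923.
CS is the area between the demand curve and P* from 0 to Q*: (1/2)(4.9231)(12.3077) = 30.2959.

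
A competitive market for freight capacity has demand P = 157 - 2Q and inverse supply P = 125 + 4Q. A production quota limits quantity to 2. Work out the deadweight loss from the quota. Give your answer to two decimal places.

33.33

Unrestricted equilibrium: Q* = (157 - 125)/(2 + 4) = 5.3333.
At Q = 2 the demand price is 157 - 2(2) = 153 and the supply price is 125 + 4(2) = 133.
DWL = (1/2)(gap between curves at 2) x (Q* - 2) = (1/2)(20)(3.3333) = 33.3333.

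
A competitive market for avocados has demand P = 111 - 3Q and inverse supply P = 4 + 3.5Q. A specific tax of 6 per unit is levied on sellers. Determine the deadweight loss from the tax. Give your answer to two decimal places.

Without the tax, 111 - 3Q = 4 + 3.5Q so Q* = 16.4615 and P* = 61.6154.
A tax on sellers shifts supply up by 6: 111 - 3Q = 4 + 3.5Q + 6, so Q_t = 15.5385. Buyers pay P_b = 64.3846; sellers receive P_s = P_b - 6 = 58.3846.
The welfare triangle lost has base Q* - Q_t = 0.9231 and height t = 6, so DWL = (1/2)(0.9231)(6) = 2.7692.

2.77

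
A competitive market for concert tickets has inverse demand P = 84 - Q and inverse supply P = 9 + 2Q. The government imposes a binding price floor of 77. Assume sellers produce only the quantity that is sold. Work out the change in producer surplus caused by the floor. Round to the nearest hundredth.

-198.00

Without the control, 84 - Q = 9 + 2Q so Q* = 25 and P* = 59.
At the floor price 77, quantity demanded is (84 - 77)/1 = 7; demand is the short side, so Q = 7 trades at P = 77.
PS goes from (1/2)(25)(50) = 625 to 427 (computed as (77 - 9)(7) - (1/2)(2)(7)^2), a change of -198.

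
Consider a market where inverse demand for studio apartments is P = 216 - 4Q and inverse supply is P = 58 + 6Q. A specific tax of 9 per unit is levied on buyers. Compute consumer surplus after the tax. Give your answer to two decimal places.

Without the tax, 216 - 4Q = 58 + 6Q so Q* = 15.8 and P* = 152.8.
A tax on buyers shifts demand down by 9: (216 - 9) - 4Q = 58 + 6Q, so Q_t = 14.9. Buyers pay P_b = 156.4; sellers receive P_s = P_b - 9 = 147.4.
CS = (1/2)(Q_t)(216 - P_b) = (1/2)(14.9)(59.6) = 444.02.

444.02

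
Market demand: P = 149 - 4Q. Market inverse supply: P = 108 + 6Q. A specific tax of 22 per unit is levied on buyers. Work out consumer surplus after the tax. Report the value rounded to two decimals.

Without the tax, 149 - 4Q = 108 + 6Q so Q* = 4.1 and P* = 132.6.
With the tax, buyers' net willingness to pay falls by 22: (149 - 22) - 4Q = 108 + 6Q, so Q_t = 1.9. Buyers pay P_b = 141.4; sellers receive P_s = P_b - 22 = 119.4.
CS = (1/2)(Q_t)(149 - P_b) = (1/2)(1.9)(7.6) = 7.22.

7.22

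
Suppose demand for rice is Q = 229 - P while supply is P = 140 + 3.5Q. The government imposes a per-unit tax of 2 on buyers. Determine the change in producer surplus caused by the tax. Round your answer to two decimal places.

Rewriting demand in inverse form: P = 229 - Q.
Pre-tax equilibrium: 229 - Q = 140 + 3.5Q gives Q* = 19.7778, P* = 209.2222.
With the tax, buyers' net willingness to pay falls by 2: (229 - 2) - Q = 140 + 3.5Q, so Q_t = 19.3333. Buyers pay P_b = 209.6667; sellers receive P_s = P_b - 2 = 207.6667.
PS falls from (1/2)(19.7778)(69.2222) = 684.5309 to (1/2)(19.3333)(67.6667) = 654.1111, a change of -30.4198.

-30.42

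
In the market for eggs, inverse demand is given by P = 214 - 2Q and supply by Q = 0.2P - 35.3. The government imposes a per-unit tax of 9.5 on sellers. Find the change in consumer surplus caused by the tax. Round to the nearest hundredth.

Rewriting supply in inverse form: P = 176.5 + 5Q.
Pre-tax equilibrium: 214 - 2Q = 176.5 + 5Q gives Q* = 5.3571, P* = 203.2857.
A tax on sellers shifts supply up by 9.5: 214 - 2Q = 176.5 + 5Q + 9.5, so Q_t = 4. Buyers pay P_b = 206; sellers receive P_s = P_b - 9.5 = 196.5.
CS falls from (1/2)(5.3571)(10.7143) = 28.699 to (1/2)(4)(8) = 16, a change of -12.699.

-12.70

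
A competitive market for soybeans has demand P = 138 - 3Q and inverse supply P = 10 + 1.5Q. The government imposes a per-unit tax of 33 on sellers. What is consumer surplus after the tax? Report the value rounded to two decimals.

Without the tax, 138 - 3Q = 10 + 1.5Q so Q* = 28.4444 and P* = 52.6667.
A tax on sellers shifts supply up by 33: 138 - 3Q = 10 + 1.5Q + 33, so Q_t = 21.1111. Buyers pay P_b = 74.6667; sellers receive P_s = P_b - 33 = 41.6667.
Consumer surplus is the triangle under demand above P_b: (1/2)(21.1111)(138 - 74.6667) = 668.5185.

668.52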